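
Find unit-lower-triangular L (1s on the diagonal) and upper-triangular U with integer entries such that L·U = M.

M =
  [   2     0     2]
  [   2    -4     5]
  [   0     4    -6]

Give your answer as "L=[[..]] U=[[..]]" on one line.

L=[[1,0,0],[1,1,0],[0,-1,1]] U=[[2,0,2],[0,-4,3],[0,0,-3]]

  R1 -= 1·R0 → [0,-4,3]
  R2 -= 0·R0 → [0,4,-6]
  R2 -= -1·R1 → [0,0,-3]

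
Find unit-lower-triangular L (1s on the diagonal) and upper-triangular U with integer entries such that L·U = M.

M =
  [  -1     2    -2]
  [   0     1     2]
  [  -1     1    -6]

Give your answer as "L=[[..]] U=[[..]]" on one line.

  R1 -= 0·R0 → [0,1,2]
  R2 -= 1·R0 → [0,-1,-4]
  R2 -= -1·R1 → [0,0,-2]

L=[[1,0,0],[0,1,0],[1,-1,1]] U=[[-1,2,-2],[0,1,2],[0,0,-2]]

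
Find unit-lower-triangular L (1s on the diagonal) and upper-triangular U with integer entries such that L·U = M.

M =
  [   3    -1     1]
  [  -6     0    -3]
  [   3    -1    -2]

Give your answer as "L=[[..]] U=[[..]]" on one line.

L=[[1,0,0],[-2,1,0],[1,0,1]] U=[[3,-1,1],[0,-2,-1],[0,0,-3]]

  r1 -= -2·r0 → [0,-2,-1]
  r2 -= 1·r0 → [0,0,-3]
  r2 -= 0·r1 → [0,0,-3]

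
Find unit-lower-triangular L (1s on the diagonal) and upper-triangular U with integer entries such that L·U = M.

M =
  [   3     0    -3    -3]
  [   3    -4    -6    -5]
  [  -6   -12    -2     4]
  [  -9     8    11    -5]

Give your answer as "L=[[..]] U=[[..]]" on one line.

  R1 -= 1·R0 → [0,-4,-3,-2]
  R2 -= -2·R0 → [0,-12,-8,-2]
  R3 -= -3·R0 → [0,8,2,-14]
  R2 -= 3·R1 → [0,0,1,4]
  R3 -= -2·R1 → [0,0,-4,-18]
  R3 -= -4·R2 → [0,0,0,-2]

L=[[1,0,0,0],[1,1,0,0],[-2,3,1,0],[-3,-2,-4,1]] U=[[3,0,-3,-3],[0,-4,-3,-2],[0,0,1,4],[0,0,0,-2]]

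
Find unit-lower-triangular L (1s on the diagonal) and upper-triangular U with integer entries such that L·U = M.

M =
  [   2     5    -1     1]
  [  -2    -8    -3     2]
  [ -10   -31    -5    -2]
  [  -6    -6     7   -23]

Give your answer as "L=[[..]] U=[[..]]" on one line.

L=[[1,0,0,0],[-1,1,0,0],[-5,2,1,0],[-3,-3,4,1]] U=[[2,5,-1,1],[0,-3,-4,3],[0,0,-2,-3],[0,0,0,1]]

  R1 -= -1·R0 → [0,-3,-4,3]
  R2 -= -5·R0 → [0,-6,-10,3]
  R3 -= -3·R0 → [0,9,4,-20]
  R2 -= 2·R1 → [0,0,-2,-3]
  R3 -= -3·R1 → [0,0,-8,-11]
  R3 -= 4·R2 → [0,0,0,1]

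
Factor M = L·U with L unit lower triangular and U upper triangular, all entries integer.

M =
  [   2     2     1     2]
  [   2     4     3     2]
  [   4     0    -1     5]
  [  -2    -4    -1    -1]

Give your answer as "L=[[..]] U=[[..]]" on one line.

L=[[1,0,0,0],[1,1,0,0],[2,-2,1,0],[-1,-1,2,1]] U=[[2,2,1,2],[0,2,2,0],[0,0,1,1],[0,0,0,-1]]

  row1 -= 1·row0 → [0,2,2,0]
  row2 -= 2·row0 → [0,-4,-3,1]
  row3 -= -1·row0 → [0,-2,0,1]
  row2 -= -2·row1 → [0,0,1,1]
  row3 -= -1·row1 → [0,0,2,1]
  row3 -= 2·row2 → [0,0,0,-1]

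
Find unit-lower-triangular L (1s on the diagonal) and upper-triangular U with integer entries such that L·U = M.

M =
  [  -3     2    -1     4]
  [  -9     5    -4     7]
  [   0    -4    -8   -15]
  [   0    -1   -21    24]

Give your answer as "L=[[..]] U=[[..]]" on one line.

L=[[1,0,0,0],[3,1,0,0],[0,4,1,0],[0,1,5,1]] U=[[-3,2,-1,4],[0,-1,-1,-5],[0,0,-4,5],[0,0,0,4]]

  R1 -= 3·R0 → [0,-1,-1,-5]
  R2 -= 0·R0 → [0,-4,-8,-15]
  R3 -= 0·R0 → [0,-1,-21,24]
  R2 -= 4·R1 → [0,0,-4,5]
  R3 -= 1·R1 → [0,0,-20,29]
  R3 -= 5·R2 → [0,0,0,4]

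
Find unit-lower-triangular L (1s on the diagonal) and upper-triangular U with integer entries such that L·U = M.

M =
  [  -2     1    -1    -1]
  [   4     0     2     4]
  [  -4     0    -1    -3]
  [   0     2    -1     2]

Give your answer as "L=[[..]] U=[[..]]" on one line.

  row1 -= -2·row0 → [0,2,0,2]
  row2 -= 2·row0 → [0,-2,1,-1]
  row3 -= 0·row0 → [0,2,-1,2]
  row2 -= -1·row1 → [0,0,1,1]
  row3 -= 1·row1 → [0,0,-1,0]
  row3 -= -1·row2 → [0,0,0,1]

L=[[1,0,0,0],[-2,1,0,0],[2,-1,1,0],[0,1,-1,1]] U=[[-2,1,-1,-1],[0,2,0,2],[0,0,1,1],[0,0,0,1]]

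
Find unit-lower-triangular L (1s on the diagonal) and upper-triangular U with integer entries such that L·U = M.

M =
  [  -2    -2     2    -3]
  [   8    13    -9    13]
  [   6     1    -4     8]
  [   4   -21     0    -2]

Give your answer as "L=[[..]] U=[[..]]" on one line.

L=[[1,0,0,0],[-4,1,0,0],[-3,-1,1,0],[-2,-5,-1,1]] U=[[-2,-2,2,-3],[0,5,-1,1],[0,0,1,0],[0,0,0,-3]]

  row1 -= -4·row0 → [0,5,-1,1]
  row2 -= -3·row0 → [0,-5,2,-1]
  row3 -= -2·row0 → [0,-25,4,-8]
  row2 -= -1·row1 → [0,0,1,0]
  row3 -= -5·row1 → [0,0,-1,-3]
  row3 -= -1·row2 → [0,0,0,-3]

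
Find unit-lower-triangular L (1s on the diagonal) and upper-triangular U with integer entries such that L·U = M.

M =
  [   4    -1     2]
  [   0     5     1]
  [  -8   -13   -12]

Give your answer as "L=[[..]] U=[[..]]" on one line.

  r1 -= 0·r0 → [0,5,1]
  r2 -= -2·r0 → [0,-15,-8]
  r2 -= -3·r1 → [0,0,-5]

L=[[1,0,0],[0,1,0],[-2,-3,1]] U=[[4,-1,2],[0,5,1],[0,0,-5]]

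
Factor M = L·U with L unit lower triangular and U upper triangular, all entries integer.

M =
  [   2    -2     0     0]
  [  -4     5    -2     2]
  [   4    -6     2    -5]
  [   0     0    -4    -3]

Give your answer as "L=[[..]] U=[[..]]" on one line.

  row1 -= -2·row0 → [0,1,-2,2]
  row2 -= 2·row0 → [0,-2,2,-5]
  row3 -= 0·row0 → [0,0,-4,-3]
  row2 -= -2·row1 → [0,0,-2,-1]
  row3 -= 0·row1 → [0,0,-4,-3]
  row3 -= 2·row2 → [0,0,0,-1]

L=[[1,0,0,0],[-2,1,0,0],[2,-2,1,0],[0,0,2,1]] U=[[2,-2,0,0],[0,1,-2,2],[0,0,-2,-1],[0,0,0,-1]]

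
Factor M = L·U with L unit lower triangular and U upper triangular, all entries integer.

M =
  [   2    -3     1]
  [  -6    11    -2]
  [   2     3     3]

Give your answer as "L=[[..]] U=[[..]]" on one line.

L=[[1,0,0],[-3,1,0],[1,3,1]] U=[[2,-3,1],[0,2,1],[0,0,-1]]

  row1 -= -3·row0 → [0,2,1]
  row2 -= 1·row0 → [0,6,2]
  row2 -= 3·row1 → [0,0,-1]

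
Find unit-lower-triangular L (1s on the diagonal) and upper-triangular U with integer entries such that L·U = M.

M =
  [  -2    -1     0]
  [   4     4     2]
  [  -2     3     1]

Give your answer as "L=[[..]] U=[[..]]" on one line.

  row1 -= -2·row0 → [0,2,2]
  row2 -= 1·row0 → [0,4,1]
  row2 -= 2·row1 → [0,0,-3]

L=[[1,0,0],[-2,1,0],[1,2,1]] U=[[-2,-1,0],[0,2,2],[0,0,-3]]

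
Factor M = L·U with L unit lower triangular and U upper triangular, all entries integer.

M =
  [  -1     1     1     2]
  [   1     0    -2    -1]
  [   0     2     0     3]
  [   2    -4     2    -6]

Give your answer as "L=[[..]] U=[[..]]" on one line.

  row1 -= -1·row0 → [0,1,-1,1]
  row2 -= 0·row0 → [0,2,0,3]
  row3 -= -2·row0 → [0,-2,4,-2]
  row2 -= 2·row1 → [0,0,2,1]
  row3 -= -2·row1 → [0,0,2,0]
  row3 -= 1·row2 → [0,0,0,-1]

L=[[1,0,0,0],[-1,1,0,0],[0,2,1,0],[-2,-2,1,1]] U=[[-1,1,1,2],[0,1,-1,1],[0,0,2,1],[0,0,0,-1]]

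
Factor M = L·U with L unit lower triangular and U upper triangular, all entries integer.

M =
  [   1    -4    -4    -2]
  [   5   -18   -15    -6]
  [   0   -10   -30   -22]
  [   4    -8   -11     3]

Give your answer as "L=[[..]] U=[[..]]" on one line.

L=[[1,0,0,0],[5,1,0,0],[0,-5,1,0],[4,4,3,1]] U=[[1,-4,-4,-2],[0,2,5,4],[0,0,-5,-2],[0,0,0,1]]

  r1 -= 5·r0 → [0,2,5,4]
  r2 -= 0·r0 → [0,-10,-30,-22]
  r3 -= 4·r0 → [0,8,5,11]
  r2 -= -5·r1 → [0,0,-5,-2]
  r3 -= 4·r1 → [0,0,-15,-5]
  r3 -= 3·r2 → [0,0,0,1]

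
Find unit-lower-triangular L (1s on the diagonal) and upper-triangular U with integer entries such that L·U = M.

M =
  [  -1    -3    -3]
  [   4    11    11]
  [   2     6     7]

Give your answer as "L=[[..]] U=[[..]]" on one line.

  row1 -= -4·row0 → [0,-1,-1]
  row2 -= -2·row0 → [0,0,1]
  row2 -= 0·row1 → [0,0,1]

L=[[1,0,0],[-4,1,0],[-2,0,1]] U=[[-1,-3,-3],[0,-1,-1],[0,0,1]]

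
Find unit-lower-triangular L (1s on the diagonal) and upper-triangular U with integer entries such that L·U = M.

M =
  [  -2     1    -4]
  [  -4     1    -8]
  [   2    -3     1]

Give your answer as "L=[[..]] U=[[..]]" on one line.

L=[[1,0,0],[2,1,0],[-1,2,1]] U=[[-2,1,-4],[0,-1,0],[0,0,-3]]

  R1 -= 2·R0 → [0,-1,0]
  R2 -= -1·R0 → [0,-2,-3]
  R2 -= 2·R1 → [0,0,-3]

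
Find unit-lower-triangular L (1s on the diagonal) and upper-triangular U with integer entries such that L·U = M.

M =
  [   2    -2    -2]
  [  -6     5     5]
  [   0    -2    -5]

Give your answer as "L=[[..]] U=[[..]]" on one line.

L=[[1,0,0],[-3,1,0],[0,2,1]] U=[[2,-2,-2],[0,-1,-1],[0,0,-3]]

  row1 -= -3·row0 → [0,-1,-1]
  row2 -= 0·row0 → [0,-2,-5]
  row2 -= 2·row1 → [0,0,-3]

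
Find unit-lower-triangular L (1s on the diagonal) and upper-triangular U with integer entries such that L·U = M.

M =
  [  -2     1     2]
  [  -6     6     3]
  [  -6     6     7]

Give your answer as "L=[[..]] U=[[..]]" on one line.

  r1 -= 3·r0 → [0,3,-3]
  r2 -= 3·r0 → [0,3,1]
  r2 -= 1·r1 → [0,0,4]

L=[[1,0,0],[3,1,0],[3,1,1]] U=[[-2,1,2],[0,3,-3],[0,0,4]]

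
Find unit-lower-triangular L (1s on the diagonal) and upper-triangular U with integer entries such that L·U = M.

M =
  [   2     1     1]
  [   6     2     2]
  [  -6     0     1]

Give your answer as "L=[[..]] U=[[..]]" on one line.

L=[[1,0,0],[3,1,0],[-3,-3,1]] U=[[2,1,1],[0,-1,-1],[0,0,1]]

  r1 -= 3·r0 → [0,-1,-1]
  r2 -= -3·r0 → [0,3,4]
  r2 -= -3·r1 → [0,0,1]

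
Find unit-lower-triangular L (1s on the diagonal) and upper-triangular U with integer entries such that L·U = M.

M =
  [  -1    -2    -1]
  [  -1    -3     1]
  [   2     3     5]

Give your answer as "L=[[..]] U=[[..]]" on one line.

L=[[1,0,0],[1,1,0],[-2,1,1]] U=[[-1,-2,-1],[0,-1,2],[0,0,1]]

  row1 -= 1·row0 → [0,-1,2]
  row2 -= -2·row0 → [0,-1,3]
  row2 -= 1·row1 → [0,0,1]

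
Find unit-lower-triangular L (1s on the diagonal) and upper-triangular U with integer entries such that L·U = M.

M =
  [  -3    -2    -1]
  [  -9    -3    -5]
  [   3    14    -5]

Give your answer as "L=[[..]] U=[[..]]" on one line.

L=[[1,0,0],[3,1,0],[-1,4,1]] U=[[-3,-2,-1],[0,3,-2],[0,0,2]]

  R1 -= 3·R0 → [0,3,-2]
  R2 -= -1·R0 → [0,12,-6]
  R2 -= 4·R1 → [0,0,2]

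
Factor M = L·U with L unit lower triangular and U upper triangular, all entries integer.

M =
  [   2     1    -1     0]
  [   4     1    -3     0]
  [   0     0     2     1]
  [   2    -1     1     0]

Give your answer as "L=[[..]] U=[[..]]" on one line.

L=[[1,0,0,0],[2,1,0,0],[0,0,1,0],[1,2,2,1]] U=[[2,1,-1,0],[0,-1,-1,0],[0,0,2,1],[0,0,0,-2]]

  r1 -= 2·r0 → [0,-1,-1,0]
  r2 -= 0·r0 → [0,0,2,1]
  r3 -= 1·r0 → [0,-2,2,0]
  r2 -= 0·r1 → [0,0,2,1]
  r3 -= 2·r1 → [0,0,4,0]
  r3 -= 2·r2 → [0,0,0,-2]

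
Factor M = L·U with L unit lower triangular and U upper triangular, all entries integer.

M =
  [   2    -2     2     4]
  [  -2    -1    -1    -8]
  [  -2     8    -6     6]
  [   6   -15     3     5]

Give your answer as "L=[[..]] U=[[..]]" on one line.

L=[[1,0,0,0],[-1,1,0,0],[-1,-2,1,0],[3,3,3,1]] U=[[2,-2,2,4],[0,-3,1,-4],[0,0,-2,2],[0,0,0,-1]]

  r1 -= -1·r0 → [0,-3,1,-4]
  r2 -= -1·r0 → [0,6,-4,10]
  r3 -= 3·r0 → [0,-9,-3,-7]
  r2 -= -2·r1 → [0,0,-2,2]
  r3 -= 3·r1 → [0,0,-6,5]
  r3 -= 3·r2 → [0,0,0,-1]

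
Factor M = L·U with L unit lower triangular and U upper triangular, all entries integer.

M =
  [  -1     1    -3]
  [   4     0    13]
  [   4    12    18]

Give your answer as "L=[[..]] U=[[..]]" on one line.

L=[[1,0,0],[-4,1,0],[-4,4,1]] U=[[-1,1,-3],[0,4,1],[0,0,2]]

  R1 -= -4·R0 → [0,4,1]
  R2 -= -4·R0 → [0,16,6]
  R2 -= 4·R1 → [0,0,2]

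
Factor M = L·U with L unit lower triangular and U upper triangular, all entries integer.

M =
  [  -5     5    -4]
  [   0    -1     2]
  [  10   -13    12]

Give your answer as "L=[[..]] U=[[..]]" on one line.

  r1 -= 0·r0 → [0,-1,2]
  r2 -= -2·r0 → [0,-3,4]
  r2 -= 3·r1 → [0,0,-2]

L=[[1,0,0],[0,1,0],[-2,3,1]] U=[[-5,5,-4],[0,-1,2],[0,0,-2]]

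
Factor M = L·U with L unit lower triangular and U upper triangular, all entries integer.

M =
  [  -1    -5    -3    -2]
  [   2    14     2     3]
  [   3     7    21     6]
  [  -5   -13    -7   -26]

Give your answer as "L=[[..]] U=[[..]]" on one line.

L=[[1,0,0,0],[-2,1,0,0],[-3,-2,1,0],[5,3,5,1]] U=[[-1,-5,-3,-2],[0,4,-4,-1],[0,0,4,-2],[0,0,0,-3]]

  r1 -= -2·r0 → [0,4,-4,-1]
  r2 -= -3·r0 → [0,-8,12,0]
  r3 -= 5·r0 → [0,12,8,-16]
  r2 -= -2·r1 → [0,0,4,-2]
  r3 -= 3·r1 → [0,0,20,-13]
  r3 -= 5·r2 → [0,0,0,-3]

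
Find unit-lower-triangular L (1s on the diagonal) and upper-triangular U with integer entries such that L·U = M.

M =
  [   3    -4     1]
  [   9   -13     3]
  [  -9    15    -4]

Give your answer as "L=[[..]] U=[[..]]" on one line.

L=[[1,0,0],[3,1,0],[-3,-3,1]] U=[[3,-4,1],[0,-1,0],[0,0,-1]]

  R1 -= 3·R0 → [0,-1,0]
  R2 -= -3·R0 → [0,3,-1]
  R2 -= -3·R1 → [0,0,-1]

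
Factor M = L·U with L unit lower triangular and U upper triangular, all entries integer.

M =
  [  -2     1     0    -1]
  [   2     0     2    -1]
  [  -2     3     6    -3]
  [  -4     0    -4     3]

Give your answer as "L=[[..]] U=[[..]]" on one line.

  r1 -= -1·r0 → [0,1,2,-2]
  r2 -= 1·r0 → [0,2,6,-2]
  r3 -= 2·r0 → [0,-2,-4,5]
  r2 -= 2·r1 → [0,0,2,2]
  r3 -= -2·r1 → [0,0,0,1]
  r3 -= 0·r2 → [0,0,0,1]

L=[[1,0,0,0],[-1,1,0,0],[1,2,1,0],[2,-2,0,1]] U=[[-2,1,0,-1],[0,1,2,-2],[0,0,2,2],[0,0,0,1]]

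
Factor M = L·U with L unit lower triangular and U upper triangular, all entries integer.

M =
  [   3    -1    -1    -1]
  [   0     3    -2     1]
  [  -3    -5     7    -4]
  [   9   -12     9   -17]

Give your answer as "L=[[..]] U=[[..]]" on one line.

  row1 -= 0·row0 → [0,3,-2,1]
  row2 -= -1·row0 → [0,-6,6,-5]
  row3 -= 3·row0 → [0,-9,12,-14]
  row2 -= -2·row1 → [0,0,2,-3]
  row3 -= -3·row1 → [0,0,6,-11]
  row3 -= 3·row2 → [0,0,0,-2]

L=[[1,0,0,0],[0,1,0,0],[-1,-2,1,0],[3,-3,3,1]] U=[[3,-1,-1,-1],[0,3,-2,1],[0,0,2,-3],[0,0,0,-2]]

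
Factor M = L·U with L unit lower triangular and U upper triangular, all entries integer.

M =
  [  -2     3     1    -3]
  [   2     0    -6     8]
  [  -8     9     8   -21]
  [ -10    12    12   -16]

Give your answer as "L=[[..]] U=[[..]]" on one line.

L=[[1,0,0,0],[-1,1,0,0],[4,-1,1,0],[5,-1,-2,1]] U=[[-2,3,1,-3],[0,3,-5,5],[0,0,-1,-4],[0,0,0,-4]]

  r1 -= -1·r0 → [0,3,-5,5]
  r2 -= 4·r0 → [0,-3,4,-9]
  r3 -= 5·r0 → [0,-3,7,-1]
  r2 -= -1·r1 → [0,0,-1,-4]
  r3 -= -1·r1 → [0,0,2,4]
  r3 -= -2·r2 → [0,0,0,-4]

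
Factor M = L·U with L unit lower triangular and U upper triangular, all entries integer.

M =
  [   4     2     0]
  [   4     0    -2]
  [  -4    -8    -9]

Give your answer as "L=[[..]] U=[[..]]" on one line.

  r1 -= 1·r0 → [0,-2,-2]
  r2 -= -1·r0 → [0,-6,-9]
  r2 -= 3·r1 → [0,0,-3]

L=[[1,0,0],[1,1,0],[-1,3,1]] U=[[4,2,0],[0,-2,-2],[0,0,-3]]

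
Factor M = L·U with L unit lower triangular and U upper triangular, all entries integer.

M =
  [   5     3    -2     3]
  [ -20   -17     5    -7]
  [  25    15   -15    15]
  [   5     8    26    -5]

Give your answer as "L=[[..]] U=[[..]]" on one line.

  R1 -= -4·R0 → [0,-5,-3,5]
  R2 -= 5·R0 → [0,0,-5,0]
  R3 -= 1·R0 → [0,5,28,-8]
  R2 -= 0·R1 → [0,0,-5,0]
  R3 -= -1·R1 → [0,0,25,-3]
  R3 -= -5·R2 → [0,0,0,-3]

L=[[1,0,0,0],[-4,1,0,0],[5,0,1,0],[1,-1,-5,1]] U=[[5,3,-2,3],[0,-5,-3,5],[0,0,-5,0],[0,0,0,-3]]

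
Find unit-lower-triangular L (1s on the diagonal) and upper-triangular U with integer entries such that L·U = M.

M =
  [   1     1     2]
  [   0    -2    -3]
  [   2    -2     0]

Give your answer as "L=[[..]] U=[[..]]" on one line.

  r1 -= 0·r0 → [0,-2,-3]
  r2 -= 2·r0 → [0,-4,-4]
  r2 -= 2·r1 → [0,0,2]

L=[[1,0,0],[0,1,0],[2,2,1]] U=[[1,1,2],[0,-2,-3],[0,0,2]]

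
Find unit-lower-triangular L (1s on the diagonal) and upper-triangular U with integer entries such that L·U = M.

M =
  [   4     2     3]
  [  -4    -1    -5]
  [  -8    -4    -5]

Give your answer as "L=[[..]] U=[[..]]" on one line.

  r1 -= -1·r0 → [0,1,-2]
  r2 -= -2·r0 → [0,0,1]
  r2 -= 0·r1 → [0,0,1]

L=[[1,0,0],[-1,1,0],[-2,0,1]] U=[[4,2,3],[0,1,-2],[0,0,1]]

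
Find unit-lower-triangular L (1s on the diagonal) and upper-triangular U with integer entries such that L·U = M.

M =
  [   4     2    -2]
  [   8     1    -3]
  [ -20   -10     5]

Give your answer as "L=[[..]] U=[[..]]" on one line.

  r1 -= 2·r0 → [0,-3,1]
  r2 -= -5·r0 → [0,0,-5]
  r2 -= 0·r1 → [0,0,-5]

L=[[1,0,0],[2,1,0],[-5,0,1]] U=[[4,2,-2],[0,-3,1],[0,0,-5]]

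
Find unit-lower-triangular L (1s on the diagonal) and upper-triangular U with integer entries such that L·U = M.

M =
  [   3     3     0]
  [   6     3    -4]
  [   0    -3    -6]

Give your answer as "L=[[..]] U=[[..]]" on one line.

  r1 -= 2·r0 → [0,-3,-4]
  r2 -= 0·r0 → [0,-3,-6]
  r2 -= 1·r1 → [0,0,-2]

L=[[1,0,0],[2,1,0],[0,1,1]] U=[[3,3,0],[0,-3,-4],[0,0,-2]]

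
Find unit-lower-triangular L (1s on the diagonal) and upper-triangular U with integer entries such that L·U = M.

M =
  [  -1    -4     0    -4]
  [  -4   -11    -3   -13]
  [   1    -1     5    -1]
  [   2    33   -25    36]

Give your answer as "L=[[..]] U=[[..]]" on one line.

  row1 -= 4·row0 → [0,5,-3,3]
  row2 -= -1·row0 → [0,-5,5,-5]
  row3 -= -2·row0 → [0,25,-25,28]
  row2 -= -1·row1 → [0,0,2,-2]
  row3 -= 5·row1 → [0,0,-10,13]
  row3 -= -5·row2 → [0,0,0,3]

L=[[1,0,0,0],[4,1,0,0],[-1,-1,1,0],[-2,5,-5,1]] U=[[-1,-4,0,-4],[0,5,-3,3],[0,0,2,-2],[0,0,0,3]]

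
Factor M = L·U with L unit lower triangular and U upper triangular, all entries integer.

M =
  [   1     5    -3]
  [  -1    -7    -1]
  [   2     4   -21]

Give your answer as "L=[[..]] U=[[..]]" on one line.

  r1 -= -1·r0 → [0,-2,-4]
  r2 -= 2·r0 → [0,-6,-15]
  r2 -= 3·r1 → [0,0,-3]

L=[[1,0,0],[-1,1,0],[2,3,1]] U=[[1,5,-3],[0,-2,-4],[0,0,-3]]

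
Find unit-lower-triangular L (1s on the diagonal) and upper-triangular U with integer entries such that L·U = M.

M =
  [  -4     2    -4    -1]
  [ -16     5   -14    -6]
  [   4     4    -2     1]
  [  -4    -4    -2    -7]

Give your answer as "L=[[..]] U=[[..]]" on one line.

  R1 -= 4·R0 → [0,-3,2,-2]
  R2 -= -1·R0 → [0,6,-6,0]
  R3 -= 1·R0 → [0,-6,2,-6]
  R2 -= -2·R1 → [0,0,-2,-4]
  R3 -= 2·R1 → [0,0,-2,-2]
  R3 -= 1·R2 → [0,0,0,2]

L=[[1,0,0,0],[4,1,0,0],[-1,-2,1,0],[1,2,1,1]] U=[[-4,2,-4,-1],[0,-3,2,-2],[0,0,-2,-4],[0,0,0,2]]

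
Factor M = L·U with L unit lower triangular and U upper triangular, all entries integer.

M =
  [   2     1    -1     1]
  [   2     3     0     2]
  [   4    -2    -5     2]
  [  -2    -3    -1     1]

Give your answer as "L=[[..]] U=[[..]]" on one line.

  row1 -= 1·row0 → [0,2,1,1]
  row2 -= 2·row0 → [0,-4,-3,0]
  row3 -= -1·row0 → [0,-2,-2,2]
  row2 -= -2·row1 → [0,0,-1,2]
  row3 -= -1·row1 → [0,0,-1,3]
  row3 -= 1·row2 → [0,0,0,1]

L=[[1,0,0,0],[1,1,0,0],[2,-2,1,0],[-1,-1,1,1]] U=[[2,1,-1,1],[0,2,1,1],[0,0,-1,2],[0,0,0,1]]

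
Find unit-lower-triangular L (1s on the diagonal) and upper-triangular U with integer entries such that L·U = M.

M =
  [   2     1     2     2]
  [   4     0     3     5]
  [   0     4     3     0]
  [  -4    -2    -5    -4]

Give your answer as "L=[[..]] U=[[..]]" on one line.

L=[[1,0,0,0],[2,1,0,0],[0,-2,1,0],[-2,0,-1,1]] U=[[2,1,2,2],[0,-2,-1,1],[0,0,1,2],[0,0,0,2]]

  r1 -= 2·r0 → [0,-2,-1,1]
  r2 -= 0·r0 → [0,4,3,0]
  r3 -= -2·r0 → [0,0,-1,0]
  r2 -= -2·r1 → [0,0,1,2]
  r3 -= 0·r1 → [0,0,-1,0]
  r3 -= -1·r2 → [0,0,0,2]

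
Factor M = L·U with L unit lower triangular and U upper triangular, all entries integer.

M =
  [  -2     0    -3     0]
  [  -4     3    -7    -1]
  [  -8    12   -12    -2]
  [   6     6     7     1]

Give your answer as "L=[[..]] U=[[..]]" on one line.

L=[[1,0,0,0],[2,1,0,0],[4,4,1,0],[-3,2,0,1]] U=[[-2,0,-3,0],[0,3,-1,-1],[0,0,4,2],[0,0,0,3]]

  R1 -= 2·R0 → [0,3,-1,-1]
  R2 -= 4·R0 → [0,12,0,-2]
  R3 -= -3·R0 → [0,6,-2,1]
  R2 -= 4·R1 → [0,0,4,2]
  R3 -= 2·R1 → [0,0,0,3]
  R3 -= 0·R2 → [0,0,0,3]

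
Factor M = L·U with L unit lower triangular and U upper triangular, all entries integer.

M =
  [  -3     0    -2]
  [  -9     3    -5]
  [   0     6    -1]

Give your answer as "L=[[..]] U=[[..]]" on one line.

  R1 -= 3·R0 → [0,3,1]
  R2 -= 0·R0 → [0,6,-1]
  R2 -= 2·R1 → [0,0,-3]

L=[[1,0,0],[3,1,0],[0,2,1]] U=[[-3,0,-2],[0,3,1],[0,0,-3]]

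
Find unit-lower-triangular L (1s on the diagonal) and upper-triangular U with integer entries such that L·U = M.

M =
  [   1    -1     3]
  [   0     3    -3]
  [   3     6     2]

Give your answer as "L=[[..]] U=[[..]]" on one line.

L=[[1,0,0],[0,1,0],[3,3,1]] U=[[1,-1,3],[0,3,-3],[0,0,2]]

  r1 -= 0·r0 → [0,3,-3]
  r2 -= 3·r0 → [0,9,-7]
  r2 -= 3·r1 → [0,0,2]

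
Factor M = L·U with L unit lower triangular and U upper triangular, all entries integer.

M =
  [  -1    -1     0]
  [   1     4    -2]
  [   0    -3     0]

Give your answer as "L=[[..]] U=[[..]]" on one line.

L=[[1,0,0],[-1,1,0],[0,-1,1]] U=[[-1,-1,0],[0,3,-2],[0,0,-2]]

  R1 -= -1·R0 → [0,3,-2]
  R2 -= 0·R0 → [0,-3,0]
  R2 -= -1·R1 → [0,0,-2]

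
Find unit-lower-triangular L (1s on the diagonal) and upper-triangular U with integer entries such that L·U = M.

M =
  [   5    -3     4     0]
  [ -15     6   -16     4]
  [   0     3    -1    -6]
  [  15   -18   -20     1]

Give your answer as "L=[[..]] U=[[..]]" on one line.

L=[[1,0,0,0],[-3,1,0,0],[0,-1,1,0],[3,3,4,1]] U=[[5,-3,4,0],[0,-3,-4,4],[0,0,-5,-2],[0,0,0,-3]]

  r1 -= -3·r0 → [0,-3,-4,4]
  r2 -= 0·r0 → [0,3,-1,-6]
  r3 -= 3·r0 → [0,-9,-32,1]
  r2 -= -1·r1 → [0,0,-5,-2]
  r3 -= 3·r1 → [0,0,-20,-11]
  r3 -= 4·r2 → [0,0,0,-3]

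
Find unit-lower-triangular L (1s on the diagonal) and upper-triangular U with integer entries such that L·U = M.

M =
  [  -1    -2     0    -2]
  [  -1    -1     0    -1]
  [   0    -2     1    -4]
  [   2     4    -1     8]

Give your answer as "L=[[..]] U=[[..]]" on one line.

L=[[1,0,0,0],[1,1,0,0],[0,-2,1,0],[-2,0,-1,1]] U=[[-1,-2,0,-2],[0,1,0,1],[0,0,1,-2],[0,0,0,2]]

  row1 -= 1·row0 → [0,1,0,1]
  row2 -= 0·row0 → [0,-2,1,-4]
  row3 -= -2·row0 → [0,0,-1,4]
  row2 -= -2·row1 → [0,0,1,-2]
  row3 -= 0·row1 → [0,0,-1,4]
  row3 -= -1·row2 → [0,0,0,2]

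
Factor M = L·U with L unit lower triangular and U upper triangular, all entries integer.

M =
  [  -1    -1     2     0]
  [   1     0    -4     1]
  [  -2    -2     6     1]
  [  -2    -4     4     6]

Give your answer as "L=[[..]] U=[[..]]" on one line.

L=[[1,0,0,0],[-1,1,0,0],[2,0,1,0],[2,2,2,1]] U=[[-1,-1,2,0],[0,-1,-2,1],[0,0,2,1],[0,0,0,2]]

  row1 -= -1·row0 → [0,-1,-2,1]
  row2 -= 2·row0 → [0,0,2,1]
  row3 -= 2·row0 → [0,-2,0,6]
  row2 -= 0·row1 → [0,0,2,1]
  row3 -= 2·row1 → [0,0,4,4]
  row3 -= 2·row2 → [0,0,0,2]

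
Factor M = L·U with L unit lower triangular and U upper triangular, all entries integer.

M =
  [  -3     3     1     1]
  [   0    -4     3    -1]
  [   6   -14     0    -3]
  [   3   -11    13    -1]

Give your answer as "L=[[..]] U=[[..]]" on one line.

L=[[1,0,0,0],[0,1,0,0],[-2,2,1,0],[-1,2,-2,1]] U=[[-3,3,1,1],[0,-4,3,-1],[0,0,-4,1],[0,0,0,4]]

  R1 -= 0·R0 → [0,-4,3,-1]
  R2 -= -2·R0 → [0,-8,2,-1]
  R3 -= -1·R0 → [0,-8,14,0]
  R2 -= 2·R1 → [0,0,-4,1]
  R3 -= 2·R1 → [0,0,8,2]
  R3 -= -2·R2 → [0,0,0,4]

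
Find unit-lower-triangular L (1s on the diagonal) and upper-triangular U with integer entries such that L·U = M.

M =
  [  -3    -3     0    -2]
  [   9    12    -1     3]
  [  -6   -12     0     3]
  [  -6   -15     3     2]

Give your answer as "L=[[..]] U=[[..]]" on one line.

  r1 -= -3·r0 → [0,3,-1,-3]
  r2 -= 2·r0 → [0,-6,0,7]
  r3 -= 2·r0 → [0,-9,3,6]
  r2 -= -2·r1 → [0,0,-2,1]
  r3 -= -3·r1 → [0,0,0,-3]
  r3 -= 0·r2 → [0,0,0,-3]

L=[[1,0,0,0],[-3,1,0,0],[2,-2,1,0],[2,-3,0,1]] U=[[-3,-3,0,-2],[0,3,-1,-3],[0,0,-2,1],[0,0,0,-3]]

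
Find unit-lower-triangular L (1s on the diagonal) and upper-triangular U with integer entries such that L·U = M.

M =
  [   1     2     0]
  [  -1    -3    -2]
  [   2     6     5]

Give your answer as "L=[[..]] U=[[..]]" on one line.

  R1 -= -1·R0 → [0,-1,-2]
  R2 -= 2·R0 → [0,2,5]
  R2 -= -2·R1 → [0,0,1]

L=[[1,0,0],[-1,1,0],[2,-2,1]] U=[[1,2,0],[0,-1,-2],[0,0,1]]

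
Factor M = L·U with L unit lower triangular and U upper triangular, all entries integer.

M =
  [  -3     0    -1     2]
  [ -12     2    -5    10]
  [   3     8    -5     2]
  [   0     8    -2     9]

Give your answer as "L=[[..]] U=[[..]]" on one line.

  R1 -= 4·R0 → [0,2,-1,2]
  R2 -= -1·R0 → [0,8,-6,4]
  R3 -= 0·R0 → [0,8,-2,9]
  R2 -= 4·R1 → [0,0,-2,-4]
  R3 -= 4·R1 → [0,0,2,1]
  R3 -= -1·R2 → [0,0,0,-3]

L=[[1,0,0,0],[4,1,0,0],[-1,4,1,0],[0,4,-1,1]] U=[[-3,0,-1,2],[0,2,-1,2],[0,0,-2,-4],[0,0,0,-3]]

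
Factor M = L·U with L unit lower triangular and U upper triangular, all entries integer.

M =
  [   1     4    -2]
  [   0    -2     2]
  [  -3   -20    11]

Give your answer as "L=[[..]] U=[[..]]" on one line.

  row1 -= 0·row0 → [0,-2,2]
  row2 -= -3·row0 → [0,-8,5]
  row2 -= 4·row1 → [0,0,-3]

L=[[1,0,0],[0,1,0],[-3,4,1]] U=[[1,4,-2],[0,-2,2],[0,0,-3]]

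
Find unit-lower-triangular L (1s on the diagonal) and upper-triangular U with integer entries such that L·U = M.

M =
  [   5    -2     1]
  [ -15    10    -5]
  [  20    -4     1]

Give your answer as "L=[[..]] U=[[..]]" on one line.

  row1 -= -3·row0 → [0,4,-2]
  row2 -= 4·row0 → [0,4,-3]
  row2 -= 1·row1 → [0,0,-1]

L=[[1,0,0],[-3,1,0],[4,1,1]] U=[[5,-2,1],[0,4,-2],[0,0,-1]]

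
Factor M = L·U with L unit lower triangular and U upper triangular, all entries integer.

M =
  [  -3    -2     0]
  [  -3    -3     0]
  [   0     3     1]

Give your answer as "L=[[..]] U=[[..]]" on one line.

  r1 -= 1·r0 → [0,-1,0]
  r2 -= 0·r0 → [0,3,1]
  r2 -= -3·r1 → [0,0,1]

L=[[1,0,0],[1,1,0],[0,-3,1]] U=[[-3,-2,0],[0,-1,0],[0,0,1]]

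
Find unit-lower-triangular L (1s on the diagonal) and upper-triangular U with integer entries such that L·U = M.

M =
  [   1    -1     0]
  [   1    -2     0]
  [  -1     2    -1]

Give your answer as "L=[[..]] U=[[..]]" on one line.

L=[[1,0,0],[1,1,0],[-1,-1,1]] U=[[1,-1,0],[0,-1,0],[0,0,-1]]

  row1 -= 1·row0 → [0,-1,0]
  row2 -= -1·row0 → [0,1,-1]
  row2 -= -1·row1 → [0,0,-1]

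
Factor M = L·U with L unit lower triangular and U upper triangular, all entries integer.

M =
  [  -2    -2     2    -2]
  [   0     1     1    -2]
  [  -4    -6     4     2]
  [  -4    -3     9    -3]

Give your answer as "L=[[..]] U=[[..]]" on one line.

  r1 -= 0·r0 → [0,1,1,-2]
  r2 -= 2·r0 → [0,-2,0,6]
  r3 -= 2·r0 → [0,1,5,1]
  r2 -= -2·r1 → [0,0,2,2]
  r3 -= 1·r1 → [0,0,4,3]
  r3 -= 2·r2 → [0,0,0,-1]

L=[[1,0,0,0],[0,1,0,0],[2,-2,1,0],[2,1,2,1]] U=[[-2,-2,2,-2],[0,1,1,-2],[0,0,2,2],[0,0,0,-1]]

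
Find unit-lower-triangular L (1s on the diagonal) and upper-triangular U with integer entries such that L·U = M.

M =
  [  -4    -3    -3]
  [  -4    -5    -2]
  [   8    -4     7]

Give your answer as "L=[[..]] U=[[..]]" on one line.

  r1 -= 1·r0 → [0,-2,1]
  r2 -= -2·r0 → [0,-10,1]
  r2 -= 5·r1 → [0,0,-4]

L=[[1,0,0],[1,1,0],[-2,5,1]] U=[[-4,-3,-3],[0,-2,1],[0,0,-4]]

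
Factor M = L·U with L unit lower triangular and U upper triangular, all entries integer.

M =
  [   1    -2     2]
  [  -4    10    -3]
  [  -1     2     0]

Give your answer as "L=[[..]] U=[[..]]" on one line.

L=[[1,0,0],[-4,1,0],[-1,0,1]] U=[[1,-2,2],[0,2,5],[0,0,2]]

  r1 -= -4·r0 → [0,2,5]
  r2 -= -1·r0 → [0,0,2]
  r2 -= 0·r1 → [0,0,2]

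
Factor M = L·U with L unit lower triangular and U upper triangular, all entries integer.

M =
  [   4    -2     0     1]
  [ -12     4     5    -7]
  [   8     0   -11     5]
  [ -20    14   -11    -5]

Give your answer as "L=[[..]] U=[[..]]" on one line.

L=[[1,0,0,0],[-3,1,0,0],[2,-2,1,0],[-5,-2,1,1]] U=[[4,-2,0,1],[0,-2,5,-4],[0,0,-1,-5],[0,0,0,-3]]

  r1 -= -3·r0 → [0,-2,5,-4]
  r2 -= 2·r0 → [0,4,-11,3]
  r3 -= -5·r0 → [0,4,-11,0]
  r2 -= -2·r1 → [0,0,-1,-5]
  r3 -= -2·r1 → [0,0,-1,-8]
  r3 -= 1·r2 → [0,0,0,-3]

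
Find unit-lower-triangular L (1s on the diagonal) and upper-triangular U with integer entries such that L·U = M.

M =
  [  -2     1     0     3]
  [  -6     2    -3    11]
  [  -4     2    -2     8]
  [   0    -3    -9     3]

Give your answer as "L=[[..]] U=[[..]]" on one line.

L=[[1,0,0,0],[3,1,0,0],[2,0,1,0],[0,3,0,1]] U=[[-2,1,0,3],[0,-1,-3,2],[0,0,-2,2],[0,0,0,-3]]

  r1 -= 3·r0 → [0,-1,-3,2]
  r2 -= 2·r0 → [0,0,-2,2]
  r3 -= 0·r0 → [0,-3,-9,3]
  r2 -= 0·r1 → [0,0,-2,2]
  r3 -= 3·r1 → [0,0,0,-3]
  r3 -= 0·r2 → [0,0,0,-3]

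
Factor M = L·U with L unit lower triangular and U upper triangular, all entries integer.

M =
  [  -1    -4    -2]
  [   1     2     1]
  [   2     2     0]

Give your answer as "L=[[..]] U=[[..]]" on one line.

L=[[1,0,0],[-1,1,0],[-2,3,1]] U=[[-1,-4,-2],[0,-2,-1],[0,0,-1]]

  R1 -= -1·R0 → [0,-2,-1]
  R2 -= -2·R0 → [0,-6,-4]
  R2 -= 3·R1 → [0,0,-1]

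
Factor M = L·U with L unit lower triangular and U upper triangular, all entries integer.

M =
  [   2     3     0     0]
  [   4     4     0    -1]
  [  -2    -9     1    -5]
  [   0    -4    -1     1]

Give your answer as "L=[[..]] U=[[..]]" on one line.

L=[[1,0,0,0],[2,1,0,0],[-1,3,1,0],[0,2,-1,1]] U=[[2,3,0,0],[0,-2,0,-1],[0,0,1,-2],[0,0,0,1]]

  R1 -= 2·R0 → [0,-2,0,-1]
  R2 -= -1·R0 → [0,-6,1,-5]
  R3 -= 0·R0 → [0,-4,-1,1]
  R2 -= 3·R1 → [0,0,1,-2]
  R3 -= 2·R1 → [0,0,-1,3]
  R3 -= -1·R2 → [0,0,0,1]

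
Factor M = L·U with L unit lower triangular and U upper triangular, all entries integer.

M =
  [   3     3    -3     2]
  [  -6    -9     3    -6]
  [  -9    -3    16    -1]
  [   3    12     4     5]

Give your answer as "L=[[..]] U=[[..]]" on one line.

  R1 -= -2·R0 → [0,-3,-3,-2]
  R2 -= -3·R0 → [0,6,7,5]
  R3 -= 1·R0 → [0,9,7,3]
  R2 -= -2·R1 → [0,0,1,1]
  R3 -= -3·R1 → [0,0,-2,-3]
  R3 -= -2·R2 → [0,0,0,-1]

L=[[1,0,0,0],[-2,1,0,0],[-3,-2,1,0],[1,-3,-2,1]] U=[[3,3,-3,2],[0,-3,-3,-2],[0,0,1,1],[0,0,0,-1]]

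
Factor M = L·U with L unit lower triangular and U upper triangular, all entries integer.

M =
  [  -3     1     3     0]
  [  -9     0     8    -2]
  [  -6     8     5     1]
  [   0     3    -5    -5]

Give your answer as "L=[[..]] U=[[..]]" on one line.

L=[[1,0,0,0],[3,1,0,0],[2,-2,1,0],[0,-1,2,1]] U=[[-3,1,3,0],[0,-3,-1,-2],[0,0,-3,-3],[0,0,0,-1]]

  R1 -= 3·R0 → [0,-3,-1,-2]
  R2 -= 2·R0 → [0,6,-1,1]
  R3 -= 0·R0 → [0,3,-5,-5]
  R2 -= -2·R1 → [0,0,-3,-3]
  R3 -= -1·R1 → [0,0,-6,-7]
  R3 -= 2·R2 → [0,0,0,-1]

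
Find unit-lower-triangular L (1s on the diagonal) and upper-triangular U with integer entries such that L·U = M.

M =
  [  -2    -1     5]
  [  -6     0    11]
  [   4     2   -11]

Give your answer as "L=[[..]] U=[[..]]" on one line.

  r1 -= 3·r0 → [0,3,-4]
  r2 -= -2·r0 → [0,0,-1]
  r2 -= 0·r1 → [0,0,-1]

L=[[1,0,0],[3,1,0],[-2,0,1]] U=[[-2,-1,5],[0,3,-4],[0,0,-1]]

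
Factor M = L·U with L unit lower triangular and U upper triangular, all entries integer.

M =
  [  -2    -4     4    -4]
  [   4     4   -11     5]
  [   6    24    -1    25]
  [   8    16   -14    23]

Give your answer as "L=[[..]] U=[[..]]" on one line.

  r1 -= -2·r0 → [0,-4,-3,-3]
  r2 -= -3·r0 → [0,12,11,13]
  r3 -= -4·r0 → [0,0,2,7]
  r2 -= -3·r1 → [0,0,2,4]
  r3 -= 0·r1 → [0,0,2,7]
  r3 -= 1·r2 → [0,0,0,3]

L=[[1,0,0,0],[-2,1,0,0],[-3,-3,1,0],[-4,0,1,1]] U=[[-2,-4,4,-4],[0,-4,-3,-3],[0,0,2,4],[0,0,0,3]]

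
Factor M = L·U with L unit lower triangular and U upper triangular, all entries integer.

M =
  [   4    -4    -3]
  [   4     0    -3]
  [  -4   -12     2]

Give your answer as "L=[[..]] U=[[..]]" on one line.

L=[[1,0,0],[1,1,0],[-1,-4,1]] U=[[4,-4,-3],[0,4,0],[0,0,-1]]

  r1 -= 1·r0 → [0,4,0]
  r2 -= -1·r0 → [0,-16,-1]
  r2 -= -4·r1 → [0,0,-1]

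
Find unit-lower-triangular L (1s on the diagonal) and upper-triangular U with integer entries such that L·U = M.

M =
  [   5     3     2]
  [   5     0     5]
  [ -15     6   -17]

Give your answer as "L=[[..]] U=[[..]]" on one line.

  r1 -= 1·r0 → [0,-3,3]
  r2 -= -3·r0 → [0,15,-11]
  r2 -= -5·r1 → [0,0,4]

L=[[1,0,0],[1,1,0],[-3,-5,1]] U=[[5,3,2],[0,-3,3],[0,0,4]]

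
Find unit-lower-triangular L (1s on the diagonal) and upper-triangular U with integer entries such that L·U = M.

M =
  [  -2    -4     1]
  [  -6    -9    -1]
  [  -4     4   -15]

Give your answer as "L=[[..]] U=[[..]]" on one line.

L=[[1,0,0],[3,1,0],[2,4,1]] U=[[-2,-4,1],[0,3,-4],[0,0,-1]]

  row1 -= 3·row0 → [0,3,-4]
  row2 -= 2·row0 → [0,12,-17]
  row2 -= 4·row1 → [0,0,-1]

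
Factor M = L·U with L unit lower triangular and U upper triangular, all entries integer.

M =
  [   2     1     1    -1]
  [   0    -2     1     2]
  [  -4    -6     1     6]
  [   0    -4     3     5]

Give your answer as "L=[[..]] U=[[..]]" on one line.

  R1 -= 0·R0 → [0,-2,1,2]
  R2 -= -2·R0 → [0,-4,3,4]
  R3 -= 0·R0 → [0,-4,3,5]
  R2 -= 2·R1 → [0,0,1,0]
  R3 -= 2·R1 → [0,0,1,1]
  R3 -= 1·R2 → [0,0,0,1]

L=[[1,0,0,0],[0,1,0,0],[-2,2,1,0],[0,2,1,1]] U=[[2,1,1,-1],[0,-2,1,2],[0,0,1,0],[0,0,0,1]]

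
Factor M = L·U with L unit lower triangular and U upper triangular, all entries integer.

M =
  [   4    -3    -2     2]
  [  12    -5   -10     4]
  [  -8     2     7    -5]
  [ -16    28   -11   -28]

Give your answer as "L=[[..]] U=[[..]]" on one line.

  row1 -= 3·row0 → [0,4,-4,-2]
  row2 -= -2·row0 → [0,-4,3,-1]
  row3 -= -4·row0 → [0,16,-19,-20]
  row2 -= -1·row1 → [0,0,-1,-3]
  row3 -= 4·row1 → [0,0,-3,-12]
  row3 -= 3·row2 → [0,0,0,-3]

L=[[1,0,0,0],[3,1,0,0],[-2,-1,1,0],[-4,4,3,1]] U=[[4,-3,-2,2],[0,4,-4,-2],[0,0,-1,-3],[0,0,0,-3]]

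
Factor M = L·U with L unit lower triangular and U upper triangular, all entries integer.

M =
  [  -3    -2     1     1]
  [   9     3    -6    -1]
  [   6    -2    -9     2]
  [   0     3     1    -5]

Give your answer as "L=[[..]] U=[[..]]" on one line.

  row1 -= -3·row0 → [0,-3,-3,2]
  row2 -= -2·row0 → [0,-6,-7,4]
  row3 -= 0·row0 → [0,3,1,-5]
  row2 -= 2·row1 → [0,0,-1,0]
  row3 -= -1·row1 → [0,0,-2,-3]
  row3 -= 2·row2 → [0,0,0,-3]

L=[[1,0,0,0],[-3,1,0,0],[-2,2,1,0],[0,-1,2,1]] U=[[-3,-2,1,1],[0,-3,-3,2],[0,0,-1,0],[0,0,0,-3]]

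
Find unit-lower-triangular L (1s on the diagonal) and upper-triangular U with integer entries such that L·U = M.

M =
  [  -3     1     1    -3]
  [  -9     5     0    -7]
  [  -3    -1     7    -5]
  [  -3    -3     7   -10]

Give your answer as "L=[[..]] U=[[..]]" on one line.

L=[[1,0,0,0],[3,1,0,0],[1,-1,1,0],[1,-2,0,1]] U=[[-3,1,1,-3],[0,2,-3,2],[0,0,3,0],[0,0,0,-3]]

  row1 -= 3·row0 → [0,2,-3,2]
  row2 -= 1·row0 → [0,-2,6,-2]
  row3 -= 1·row0 → [0,-4,6,-7]
  row2 -= -1·row1 → [0,0,3,0]
  row3 -= -2·row1 → [0,0,0,-3]
  row3 -= 0·row2 → [0,0,0,-3]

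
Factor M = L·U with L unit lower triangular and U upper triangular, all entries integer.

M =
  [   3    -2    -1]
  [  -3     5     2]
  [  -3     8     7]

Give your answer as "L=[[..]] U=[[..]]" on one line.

  r1 -= -1·r0 → [0,3,1]
  r2 -= -1·r0 → [0,6,6]
  r2 -= 2·r1 → [0,0,4]

L=[[1,0,0],[-1,1,0],[-1,2,1]] U=[[3,-2,-1],[0,3,1],[0,0,4]]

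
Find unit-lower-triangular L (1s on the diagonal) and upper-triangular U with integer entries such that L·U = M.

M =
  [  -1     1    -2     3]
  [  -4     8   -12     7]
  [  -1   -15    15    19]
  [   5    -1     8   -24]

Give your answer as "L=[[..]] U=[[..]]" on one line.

  row1 -= 4·row0 → [0,4,-4,-5]
  row2 -= 1·row0 → [0,-16,17,16]
  row3 -= -5·row0 → [0,4,-2,-9]
  row2 -= -4·row1 → [0,0,1,-4]
  row3 -= 1·row1 → [0,0,2,-4]
  row3 -= 2·row2 → [0,0,0,4]

L=[[1,0,0,0],[4,1,0,0],[1,-4,1,0],[-5,1,2,1]] U=[[-1,1,-2,3],[0,4,-4,-5],[0,0,1,-4],[0,0,0,4]]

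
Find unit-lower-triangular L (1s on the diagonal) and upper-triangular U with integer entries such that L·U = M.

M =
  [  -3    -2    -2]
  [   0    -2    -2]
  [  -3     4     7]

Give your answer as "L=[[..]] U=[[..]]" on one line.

  R1 -= 0·R0 → [0,-2,-2]
  R2 -= 1·R0 → [0,6,9]
  R2 -= -3·R1 → [0,0,3]

L=[[1,0,0],[0,1,0],[1,-3,1]] U=[[-3,-2,-2],[0,-2,-2],[0,0,3]]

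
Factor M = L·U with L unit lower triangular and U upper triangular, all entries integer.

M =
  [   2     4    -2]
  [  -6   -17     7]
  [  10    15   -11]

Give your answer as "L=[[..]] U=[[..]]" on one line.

  row1 -= -3·row0 → [0,-5,1]
  row2 -= 5·row0 → [0,-5,-1]
  row2 -= 1·row1 → [0,0,-2]

L=[[1,0,0],[-3,1,0],[5,1,1]] U=[[2,4,-2],[0,-5,1],[0,0,-2]]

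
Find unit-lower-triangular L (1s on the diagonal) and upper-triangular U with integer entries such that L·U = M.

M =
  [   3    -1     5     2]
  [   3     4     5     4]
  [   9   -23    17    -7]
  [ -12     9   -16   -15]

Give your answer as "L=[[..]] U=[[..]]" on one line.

L=[[1,0,0,0],[1,1,0,0],[3,-4,1,0],[-4,1,2,1]] U=[[3,-1,5,2],[0,5,0,2],[0,0,2,-5],[0,0,0,1]]

  r1 -= 1·r0 → [0,5,0,2]
  r2 -= 3·r0 → [0,-20,2,-13]
  r3 -= -4·r0 → [0,5,4,-7]
  r2 -= -4·r1 → [0,0,2,-5]
  r3 -= 1·r1 → [0,0,4,-9]
  r3 -= 2·r2 → [0,0,0,1]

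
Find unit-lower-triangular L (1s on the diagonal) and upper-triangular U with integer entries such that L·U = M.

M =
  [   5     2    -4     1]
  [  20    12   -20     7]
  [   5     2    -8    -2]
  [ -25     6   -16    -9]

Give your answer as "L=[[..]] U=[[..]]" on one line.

  row1 -= 4·row0 → [0,4,-4,3]
  row2 -= 1·row0 → [0,0,-4,-3]
  row3 -= -5·row0 → [0,16,-36,-4]
  row2 -= 0·row1 → [0,0,-4,-3]
  row3 -= 4·row1 → [0,0,-20,-16]
  row3 -= 5·row2 → [0,0,0,-1]

L=[[1,0,0,0],[4,1,0,0],[1,0,1,0],[-5,4,5,1]] U=[[5,2,-4,1],[0,4,-4,3],[0,0,-4,-3],[0,0,0,-1]]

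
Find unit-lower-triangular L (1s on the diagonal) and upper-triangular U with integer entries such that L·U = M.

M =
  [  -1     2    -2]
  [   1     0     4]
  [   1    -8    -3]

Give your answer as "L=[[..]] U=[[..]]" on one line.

L=[[1,0,0],[-1,1,0],[-1,-3,1]] U=[[-1,2,-2],[0,2,2],[0,0,1]]

  row1 -= -1·row0 → [0,2,2]
  row2 -= -1·row0 → [0,-6,-5]
  row2 -= -3·row1 → [0,0,1]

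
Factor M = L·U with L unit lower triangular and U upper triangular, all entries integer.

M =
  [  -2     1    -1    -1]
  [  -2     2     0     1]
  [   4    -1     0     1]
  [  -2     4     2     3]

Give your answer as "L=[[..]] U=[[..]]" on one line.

  R1 -= 1·R0 → [0,1,1,2]
  R2 -= -2·R0 → [0,1,-2,-1]
  R3 -= 1·R0 → [0,3,3,4]
  R2 -= 1·R1 → [0,0,-3,-3]
  R3 -= 3·R1 → [0,0,0,-2]
  R3 -= 0·R2 → [0,0,0,-2]

L=[[1,0,0,0],[1,1,0,0],[-2,1,1,0],[1,3,0,1]] U=[[-2,1,-1,-1],[0,1,1,2],[0,0,-3,-3],[0,0,0,-2]]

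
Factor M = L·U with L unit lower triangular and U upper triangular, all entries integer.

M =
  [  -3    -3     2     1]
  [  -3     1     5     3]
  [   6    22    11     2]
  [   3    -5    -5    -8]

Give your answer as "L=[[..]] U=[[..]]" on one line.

L=[[1,0,0,0],[1,1,0,0],[-2,4,1,0],[-1,-2,1,1]] U=[[-3,-3,2,1],[0,4,3,2],[0,0,3,-4],[0,0,0,1]]

  row1 -= 1·row0 → [0,4,3,2]
  row2 -= -2·row0 → [0,16,15,4]
  row3 -= -1·row0 → [0,-8,-3,-7]
  row2 -= 4·row1 → [0,0,3,-4]
  row3 -= -2·row1 → [0,0,3,-3]
  row3 -= 1·row2 → [0,0,0,1]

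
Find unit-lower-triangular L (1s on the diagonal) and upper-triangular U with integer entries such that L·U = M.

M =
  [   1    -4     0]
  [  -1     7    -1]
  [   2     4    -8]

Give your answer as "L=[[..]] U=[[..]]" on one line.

  r1 -= -1·r0 → [0,3,-1]
  r2 -= 2·r0 → [0,12,-8]
  r2 -= 4·r1 → [0,0,-4]

L=[[1,0,0],[-1,1,0],[2,4,1]] U=[[1,-4,0],[0,3,-1],[0,0,-4]]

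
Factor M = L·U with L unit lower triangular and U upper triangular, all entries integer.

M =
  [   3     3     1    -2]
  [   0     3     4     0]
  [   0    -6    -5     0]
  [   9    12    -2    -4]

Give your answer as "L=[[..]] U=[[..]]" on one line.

  row1 -= 0·row0 → [0,3,4,0]
  row2 -= 0·row0 → [0,-6,-5,0]
  row3 -= 3·row0 → [0,3,-5,2]
  row2 -= -2·row1 → [0,0,3,0]
  row3 -= 1·row1 → [0,0,-9,2]
  row3 -= -3·row2 → [0,0,0,2]

L=[[1,0,0,0],[0,1,0,0],[0,-2,1,0],[3,1,-3,1]] U=[[3,3,1,-2],[0,3,4,0],[0,0,3,0],[0,0,0,2]]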